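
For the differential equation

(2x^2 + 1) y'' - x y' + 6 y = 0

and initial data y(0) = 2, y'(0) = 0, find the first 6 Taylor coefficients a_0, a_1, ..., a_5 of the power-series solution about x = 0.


Ansatz: y(x) = sum_{n>=0} a_n x^n, so y'(x) = sum_{n>=1} n a_n x^(n-1) and y''(x) = sum_{n>=2} n(n-1) a_n x^(n-2).
Substitute into P(x) y'' + Q(x) y' + R(x) y = 0 with P(x) = 2x^2 + 1, Q(x) = -x, R(x) = 6, and match powers of x.
Initial conditions: a_0 = 2, a_1 = 0.
Setting the coefficient of each power of x to zero and solving order by order (substituting the coefficients already found):
  x^0: 2 a_2 + 6 a_0 = 0  ->  2 a_2 = -6 a_0 = -12  ->  a_2 = -6
  x^1: 6 a_3 + 5 a_1 = 0  ->  6 a_3 = -5 a_1 = 0  ->  a_3 = 0
  x^2: 12 a_4 + 8 a_2 = 0  ->  12 a_4 = -8 a_2 = 48  ->  a_4 = 4
  x^3: 20 a_5 + 15 a_3 = 0  ->  20 a_5 = -15 a_3 = 0  ->  a_5 = 0
Truncated series: y(x) = 2 - 6 x^2 + 4 x^4 + O(x^6).

a_0 = 2; a_1 = 0; a_2 = -6; a_3 = 0; a_4 = 4; a_5 = 0


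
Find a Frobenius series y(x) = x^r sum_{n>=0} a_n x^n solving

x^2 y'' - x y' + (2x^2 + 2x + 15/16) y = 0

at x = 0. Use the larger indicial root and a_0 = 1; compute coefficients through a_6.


Write in Frobenius form y'' + (p(x)/x) y' + (q(x)/x^2) y = 0:
  p(x) = -1,  q(x) = 2x^2 + 2x + 15/16.
Indicial equation: r(r-1) + (-1) r + (15/16) = 0 -> roots r_1 = 5/4, r_2 = 3/4.
Take r = r_1 = 5/4. Let y(x) = x^r sum_{n>=0} a_n x^n with a_0 = 1.
Substitute y = x^r sum a_n x^n and match x^{r+n}. The recurrence is
  D(n) a_n + 2 a_{n-1} + 2 a_{n-2} = 0,  where D(n) = (r+n)(r+n-1) + (-1)(r+n) + (15/16).
  a_n = [-2 a_{n-1} - 2 a_{n-2}] / D(n).
Since the indicial polynomial factors as (r - r_1)(r - r_2), D(n) = (r_1 + n - r_1)(r_1 + n - r_2) = n(n + 1/2).
Evaluating step by step (a_0 = 1):
  n = 1: D(1) = 1(1 + 1/2) = 3/2; numerator = -2(1) = -2; a_1 = (-2)/(3/2) = -4/3
  n = 2: D(2) = 2(2 + 1/2) = 5; numerator = -2(-4/3) - 2(1) = 2/3; a_2 = (2/3)/(5) = 2/15
  n = 3: D(3) = 3(3 + 1/2) = 21/2; numerator = -2(2/15) - 2(-4/3) = 12/5; a_3 = (12/5)/(21/2) = 8/35
  n = 4: D(4) = 4(4 + 1/2) = 18; numerator = -2(8/35) - 2(2/15) = -76/105; a_4 = (-76/105)/(18) = -38/945
  n = 5: D(5) = 5(5 + 1/2) = 55/2; numerator = -2(-38/945) - 2(8/35) = -356/945; a_5 = (-356/945)/(55/2) = -712/51975
  n = 6: D(6) = 6(6 + 1/2) = 39; numerator = -2(-712/51975) - 2(-38/945) = 1868/17325; a_6 = (1868/17325)/(39) = 1868/675675

r = 5/4; a_0 = 1; a_1 = -4/3; a_2 = 2/15; a_3 = 8/35; a_4 = -38/945; a_5 = -712/51975; a_6 = 1868/675675


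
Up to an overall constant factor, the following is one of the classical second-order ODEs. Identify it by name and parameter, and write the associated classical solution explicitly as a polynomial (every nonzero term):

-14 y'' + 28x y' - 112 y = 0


All three coefficients share the factor -14; dividing through by -14 gives  y'' - 2x y' + 8 y = 0.
This matches the Hermite equation y'' - 2x y' + 2n y = 0 with 2n = 8, so n = 4; the polynomial solution is H_4(x).
With y = sum_k a_k x^k, matching x^k gives (k+2)(k+1) a_{k+2} = 2(k - n) a_k = 2(k - 4) a_k. The right side vanishes at k = 4, so the series with the parity of 4 terminates at degree 4.
Standard normalization: leading coefficient of H_n is 2^n, so a_4 = 2^4 = 16. Work downward with a_k = (k+1)(k+2) a_{k+2} / (2(k - n)):
  a_2 = (3)(4)(16) / (2(2 - 4)) = 192/(-4) = -48
  a_0 = (1)(2)(-48) / (2(0 - 4)) = -96/(-8) = 12
Hence H_4(x) = 16 x^4 - 48 x^2 + 12.

H_4(x); series = 16 x^4 - 48 x^2 + 12


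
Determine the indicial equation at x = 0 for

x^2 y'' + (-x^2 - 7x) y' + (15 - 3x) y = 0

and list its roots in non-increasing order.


Divide by x^2 to reach normal form y'' + P_1(x) y' + P_2(x) y = 0 with P_1(x) = -1 - 7/x and P_2(x) = -3/x + 15/x^2.
x = 0 is a singular point because the y'-coefficient -1 - 7/x has a pole at x = 0 and the y-coefficient -3/x + 15/x^2 has a pole at x = 0.
It is a regular singular point because x P_1(x) = p(x) = -x - 7 and x^2 P_2(x) = q(x) = 15 - 3x are polynomials, hence analytic at x = 0.
p(0) = -7,  q(0) = 15.
Indicial equation: r(r-1) + p(0) r + q(0) = 0, i.e. r^2 + (p(0) - 1) r + q(0) = 0, i.e. r^2 - 8 r + 15 = 0.
Discriminant: (-8)^2 - 4(15) = 4, so r = (8 ± 2)/2.
Solving: r_1 = 5, r_2 = 3.

indicial: r^2 - 8 r + 15 = 0; roots r_1 = 5, r_2 = 3


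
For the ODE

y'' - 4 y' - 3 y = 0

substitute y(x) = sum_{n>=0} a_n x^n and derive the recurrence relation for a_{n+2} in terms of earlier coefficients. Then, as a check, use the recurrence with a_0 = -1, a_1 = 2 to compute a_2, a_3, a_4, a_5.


Substitute y = sum_n a_n x^n.
y''(x) has coefficient (n+2)(n+1) a_{n+2} at x^n;
-4 y'(x) has coefficient -4 (n+1) a_{n+1} at x^n;
-3 y(x) has coefficient -3 a_n at x^n.
Matching x^n: (n+2)(n+1) a_{n+2} - 4 (n+1) a_{n+1} - 3 a_n = 0.
Thus a_{n+2} = [4 (n+1) a_{n+1} + 3 a_n] / ((n+1)(n+2)).

Check with a_0 = -1, a_1 = 2 (apply the recurrence for n = 0, 1, 2, 3): a_0 = -1, a_1 = 2, a_2 = 5/2, a_3 = 13/3, a_4 = 119/24, a_5 = 277/60.

a_(n+2) = [4 (n+1) a_(n+1) + 3 a_n] / ((n+1)(n+2)); check: a_0 = -1, a_1 = 2, a_2 = 5/2, a_3 = 13/3, a_4 = 119/24, a_5 = 277/60


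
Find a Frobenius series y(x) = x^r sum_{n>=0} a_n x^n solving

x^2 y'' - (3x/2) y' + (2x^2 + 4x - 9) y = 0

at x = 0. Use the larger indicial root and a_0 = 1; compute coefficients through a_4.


Write in Frobenius form y'' + (p(x)/x) y' + (q(x)/x^2) y = 0:
  p(x) = -3/2,  q(x) = 2x^2 + 4x - 9.
Indicial equation: r(r-1) + (-3/2) r + (-9) = 0 -> roots r_1 = 9/2, r_2 = -2.
Take r = r_1 = 9/2. Let y(x) = x^r sum_{n>=0} a_n x^n with a_0 = 1.
Substitute y = x^r sum a_n x^n and match x^{r+n}. The recurrence is
  D(n) a_n + 4 a_{n-1} + 2 a_{n-2} = 0,  where D(n) = (r+n)(r+n-1) + (-3/2)(r+n) + (-9).
  a_n = [-4 a_{n-1} - 2 a_{n-2}] / D(n).
Since the indicial polynomial factors as (r - r_1)(r - r_2), D(n) = (r_1 + n - r_1)(r_1 + n - r_2) = n(n + 13/2).
Evaluating step by step (a_0 = 1):
  n = 1: D(1) = 1(1 + 13/2) = 15/2; numerator = -4(1) = -4; a_1 = (-4)/(15/2) = -8/15
  n = 2: D(2) = 2(2 + 13/2) = 17; numerator = -4(-8/15) - 2(1) = 2/15; a_2 = (2/15)/(17) = 2/255
  n = 3: D(3) = 3(3 + 13/2) = 57/2; numerator = -4(2/255) - 2(-8/15) = 88/85; a_3 = (88/85)/(57/2) = 176/4845
  n = 4: D(4) = 4(4 + 13/2) = 42; numerator = -4(176/4845) - 2(2/255) = -52/323; a_4 = (-52/323)/(42) = -26/6783

r = 9/2; a_0 = 1; a_1 = -8/15; a_2 = 2/255; a_3 = 176/4845; a_4 = -26/6783


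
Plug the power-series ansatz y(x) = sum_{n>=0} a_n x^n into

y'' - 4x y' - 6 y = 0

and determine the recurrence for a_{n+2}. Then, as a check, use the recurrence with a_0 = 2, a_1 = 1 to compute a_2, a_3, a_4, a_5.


Substitute y = sum_n a_n x^n.
y''(x) has coefficient (n+2)(n+1) a_{n+2} at x^n;
-4 x y'(x) has coefficient -4 n a_n at x^n (shift);
-6 y(x) has coefficient -6 a_n at x^n.
Matching x^n: (n+2)(n+1) a_{n+2} + (-4n - 6) a_n = 0.
Thus a_{n+2} = (4n + 6) / ((n+1)(n+2)) * a_n.

Check with a_0 = 2, a_1 = 1 (apply the recurrence for n = 0, 1, 2, 3): a_0 = 2, a_1 = 1, a_2 = 6, a_3 = 5/3, a_4 = 7, a_5 = 3/2.

a_(n+2) = (4n + 6) / ((n+1)(n+2)) * a_n; check: a_0 = 2, a_1 = 1, a_2 = 6, a_3 = 5/3, a_4 = 7, a_5 = 3/2


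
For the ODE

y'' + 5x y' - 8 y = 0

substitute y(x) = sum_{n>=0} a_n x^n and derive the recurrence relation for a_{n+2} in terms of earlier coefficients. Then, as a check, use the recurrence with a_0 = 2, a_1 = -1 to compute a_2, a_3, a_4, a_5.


Substitute y = sum_n a_n x^n.
y''(x) has coefficient (n+2)(n+1) a_{n+2} at x^n;
5 x y'(x) has coefficient 5 n a_n at x^n (shift);
-8 y(x) has coefficient -8 a_n at x^n.
Matching x^n: (n+2)(n+1) a_{n+2} + (5n - 8) a_n = 0.
Thus a_{n+2} = (-5n + 8) / ((n+1)(n+2)) * a_n.

Check with a_0 = 2, a_1 = -1 (apply the recurrence for n = 0, 1, 2, 3): a_0 = 2, a_1 = -1, a_2 = 8, a_3 = -1/2, a_4 = -4/3, a_5 = 7/40.

a_(n+2) = (-5n + 8) / ((n+1)(n+2)) * a_n; check: a_0 = 2, a_1 = -1, a_2 = 8, a_3 = -1/2, a_4 = -4/3, a_5 = 7/40


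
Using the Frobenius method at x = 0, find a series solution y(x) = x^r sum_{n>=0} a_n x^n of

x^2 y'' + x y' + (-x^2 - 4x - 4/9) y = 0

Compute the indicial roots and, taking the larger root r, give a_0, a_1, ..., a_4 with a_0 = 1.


Write in Frobenius form y'' + (p(x)/x) y' + (q(x)/x^2) y = 0:
  p(x) = 1,  q(x) = -x^2 - 4x - 4/9.
Indicial equation: r(r-1) + (1) r + (-4/9) = 0 -> roots r_1 = 2/3, r_2 = -2/3.
Take r = r_1 = 2/3. Let y(x) = x^r sum_{n>=0} a_n x^n with a_0 = 1.
Substitute y = x^r sum a_n x^n and match x^{r+n}. The recurrence is
  D(n) a_n - 4 a_{n-1} - 1 a_{n-2} = 0,  where D(n) = (r+n)(r+n-1) + (1)(r+n) + (-4/9).
  a_n = [4 a_{n-1} + 1 a_{n-2}] / D(n).
Since the indicial polynomial factors as (r - r_1)(r - r_2), D(n) = (r_1 + n - r_1)(r_1 + n - r_2) = n(n + 4/3).
Evaluating step by step (a_0 = 1):
  n = 1: D(1) = 1(1 + 4/3) = 7/3; numerator = 4(1) = 4; a_1 = (4)/(7/3) = 12/7
  n = 2: D(2) = 2(2 + 4/3) = 20/3; numerator = 4(12/7) + 1(1) = 55/7; a_2 = (55/7)/(20/3) = 33/28
  n = 3: D(3) = 3(3 + 4/3) = 13; numerator = 4(33/28) + 1(12/7) = 45/7; a_3 = (45/7)/(13) = 45/91
  n = 4: D(4) = 4(4 + 4/3) = 64/3; numerator = 4(45/91) + 1(33/28) = 1149/364; a_4 = (1149/364)/(64/3) = 3447/23296

r = 2/3; a_0 = 1; a_1 = 12/7; a_2 = 33/28; a_3 = 45/91; a_4 = 3447/23296


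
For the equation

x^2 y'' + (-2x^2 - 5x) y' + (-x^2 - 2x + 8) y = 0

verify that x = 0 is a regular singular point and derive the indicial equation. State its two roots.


Divide by x^2 to reach normal form y'' + P_1(x) y' + P_2(x) y = 0 with P_1(x) = -2 - 5/x and P_2(x) = -1 - 2/x + 8/x^2.
x = 0 is a singular point because the y'-coefficient -2 - 5/x has a pole at x = 0 and the y-coefficient -1 - 2/x + 8/x^2 has a pole at x = 0.
It is a regular singular point because x P_1(x) = p(x) = -2x - 5 and x^2 P_2(x) = q(x) = -x^2 - 2x + 8 are polynomials, hence analytic at x = 0.
p(0) = -5,  q(0) = 8.
Indicial equation: r(r-1) + p(0) r + q(0) = 0, i.e. r^2 + (p(0) - 1) r + q(0) = 0, i.e. r^2 - 6 r + 8 = 0.
Discriminant: (-6)^2 - 4(8) = 4, so r = (6 ± 2)/2.
Solving: r_1 = 4, r_2 = 2.

indicial: r^2 - 6 r + 8 = 0; roots r_1 = 4, r_2 = 2


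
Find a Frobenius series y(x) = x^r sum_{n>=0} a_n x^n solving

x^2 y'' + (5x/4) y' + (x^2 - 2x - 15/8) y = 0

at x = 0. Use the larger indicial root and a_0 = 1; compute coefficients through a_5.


Write in Frobenius form y'' + (p(x)/x) y' + (q(x)/x^2) y = 0:
  p(x) = 5/4,  q(x) = x^2 - 2x - 15/8.
Indicial equation: r(r-1) + (5/4) r + (-15/8) = 0 -> roots r_1 = 5/4, r_2 = -3/2.
Take r = r_1 = 5/4. Let y(x) = x^r sum_{n>=0} a_n x^n with a_0 = 1.
Substitute y = x^r sum a_n x^n and match x^{r+n}. The recurrence is
  D(n) a_n - 2 a_{n-1} + 1 a_{n-2} = 0,  where D(n) = (r+n)(r+n-1) + (5/4)(r+n) + (-15/8).
  a_n = [2 a_{n-1} - 1 a_{n-2}] / D(n).
Since the indicial polynomial factors as (r - r_1)(r - r_2), D(n) = (r_1 + n - r_1)(r_1 + n - r_2) = n(n + 11/4).
Evaluating step by step (a_0 = 1):
  n = 1: D(1) = 1(1 + 11/4) = 15/4; numerator = 2(1) = 2; a_1 = (2)/(15/4) = 8/15
  n = 2: D(2) = 2(2 + 11/4) = 19/2; numerator = 2(8/15) - 1(1) = 1/15; a_2 = (1/15)/(19/2) = 2/285
  n = 3: D(3) = 3(3 + 11/4) = 69/4; numerator = 2(2/285) - 1(8/15) = -148/285; a_3 = (-148/285)/(69/4) = -592/19665
  n = 4: D(4) = 4(4 + 11/4) = 27; numerator = 2(-592/19665) - 1(2/285) = -1322/19665; a_4 = (-1322/19665)/(27) = -1322/530955
  n = 5: D(5) = 5(5 + 11/4) = 155/4; numerator = 2(-1322/530955) - 1(-592/19665) = 116/4617; a_5 = (116/4617)/(155/4) = 464/715635

r = 5/4; a_0 = 1; a_1 = 8/15; a_2 = 2/285; a_3 = -592/19665; a_4 = -1322/530955; a_5 = 464/715635


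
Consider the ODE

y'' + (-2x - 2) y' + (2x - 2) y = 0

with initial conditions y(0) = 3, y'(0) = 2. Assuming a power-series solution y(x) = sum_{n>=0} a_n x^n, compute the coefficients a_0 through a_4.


Ansatz: y(x) = sum_{n>=0} a_n x^n, so y'(x) = sum_{n>=1} n a_n x^(n-1) and y''(x) = sum_{n>=2} n(n-1) a_n x^(n-2).
Substitute into P(x) y'' + Q(x) y' + R(x) y = 0 with P(x) = 1, Q(x) = -2x - 2, R(x) = 2x - 2, and match powers of x.
Initial conditions: a_0 = 3, a_1 = 2.
Setting the coefficient of each power of x to zero and solving order by order (substituting the coefficients already found):
  x^0: 2 a_2 - 2 a_1 - 2 a_0 = 0  ->  2 a_2 = 2 a_1 + 2 a_0 = 10  ->  a_2 = 5
  x^1: 6 a_3 - 4 a_2 - 4 a_1 + 2 a_0 = 0  ->  6 a_3 = 4 a_2 + 4 a_1 - 2 a_0 = 22  ->  a_3 = 11/3
  x^2: 12 a_4 - 6 a_3 - 6 a_2 + 2 a_1 = 0  ->  12 a_4 = 6 a_3 + 6 a_2 - 2 a_1 = 48  ->  a_4 = 4
Truncated series: y(x) = 3 + 2 x + 5 x^2 + (11/3) x^3 + 4 x^4 + O(x^5).

a_0 = 3; a_1 = 2; a_2 = 5; a_3 = 11/3; a_4 = 4


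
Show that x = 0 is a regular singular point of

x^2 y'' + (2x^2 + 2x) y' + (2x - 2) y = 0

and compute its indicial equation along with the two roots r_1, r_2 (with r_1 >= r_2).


Divide by x^2 to reach normal form y'' + P_1(x) y' + P_2(x) y = 0 with P_1(x) = 2 + 2/x and P_2(x) = 2/x - 2/x^2.
x = 0 is a singular point because the y'-coefficient 2 + 2/x has a pole at x = 0 and the y-coefficient 2/x - 2/x^2 has a pole at x = 0.
It is a regular singular point because x P_1(x) = p(x) = 2x + 2 and x^2 P_2(x) = q(x) = 2x - 2 are polynomials, hence analytic at x = 0.
p(0) = 2,  q(0) = -2.
Indicial equation: r(r-1) + p(0) r + q(0) = 0, i.e. r^2 + (p(0) - 1) r + q(0) = 0, i.e. r^2 + 1 r - 2 = 0.
Discriminant: (1)^2 - 4(-2) = 9, so r = (-1 ± 3)/2.
Solving: r_1 = 1, r_2 = -2.

indicial: r^2 + 1 r - 2 = 0; roots r_1 = 1, r_2 = -2


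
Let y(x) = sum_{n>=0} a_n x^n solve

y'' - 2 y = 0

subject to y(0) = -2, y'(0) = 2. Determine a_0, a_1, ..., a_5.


Ansatz: y(x) = sum_{n>=0} a_n x^n, so y'(x) = sum_{n>=1} n a_n x^(n-1) and y''(x) = sum_{n>=2} n(n-1) a_n x^(n-2).
Substitute into P(x) y'' + Q(x) y' + R(x) y = 0 with P(x) = 1, Q(x) = 0, R(x) = -2, and match powers of x.
Initial conditions: a_0 = -2, a_1 = 2.
Setting the coefficient of each power of x to zero and solving order by order (substituting the coefficients already found):
  x^0: 2 a_2 - 2 a_0 = 0  ->  2 a_2 = 2 a_0 = -4  ->  a_2 = -2
  x^1: 6 a_3 - 2 a_1 = 0  ->  6 a_3 = 2 a_1 = 4  ->  a_3 = 2/3
  x^2: 12 a_4 - 2 a_2 = 0  ->  12 a_4 = 2 a_2 = -4  ->  a_4 = -1/3
  x^3: 20 a_5 - 2 a_3 = 0  ->  20 a_5 = 2 a_3 = 4/3  ->  a_5 = 1/15
Truncated series: y(x) = -2 + 2 x - 2 x^2 + (2/3) x^3 - (1/3) x^4 + (1/15) x^5 + O(x^6).

a_0 = -2; a_1 = 2; a_2 = -2; a_3 = 2/3; a_4 = -1/3; a_5 = 1/15


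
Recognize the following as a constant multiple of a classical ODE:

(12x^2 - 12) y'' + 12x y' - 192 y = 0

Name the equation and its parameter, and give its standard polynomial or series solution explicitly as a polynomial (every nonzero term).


All three coefficients share the factor -12; dividing through by -12 gives  (1 - x^2) y'' - x y' + 16 y = 0.
This matches the Chebyshev equation (1 - x^2) y'' - x y' + n^2 y = 0 (note the -x y' term, not -2x y') with n^2 = 16, so n = 4; the polynomial solution is T_4(x).
With y = sum_k a_k x^k, matching x^k gives (k+2)(k+1) a_{k+2} = (k^2 - n^2) a_k = (k - 4)(k + 4) a_k. The right side vanishes at k = 4, so the series with the parity of 4 terminates at degree 4.
Standard normalization: leading coefficient of T_n is 2^(n-1), so a_4 = 2^3 = 8. Work downward with a_k = (k+1)(k+2) a_{k+2} / ((k - 4)(k + 4)):
  a_2 = (3)(4)(8) / ((2 - 4)(2 + 4)) = 96/(-12) = -8
  a_0 = (1)(2)(-8) / ((0 - 4)(0 + 4)) = -16/(-16) = 1
Hence T_4(x) = 8 x^4 - 8 x^2 + 1.

T_4(x); series = 8 x^4 - 8 x^2 + 1


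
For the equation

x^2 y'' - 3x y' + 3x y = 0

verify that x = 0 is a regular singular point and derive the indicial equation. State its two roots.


Divide by x^2 to reach normal form y'' + P_1(x) y' + P_2(x) y = 0 with P_1(x) = -3/x and P_2(x) = 3/x.
x = 0 is a singular point because the y'-coefficient -3/x has a pole at x = 0 and the y-coefficient 3/x has a pole at x = 0.
It is a regular singular point because x P_1(x) = p(x) = -3 and x^2 P_2(x) = q(x) = 3x are polynomials, hence analytic at x = 0.
p(0) = -3,  q(0) = 0.
Indicial equation: r(r-1) + p(0) r + q(0) = 0, i.e. r^2 + (p(0) - 1) r + q(0) = 0, i.e. r^2 - 4 r = 0.
Discriminant: (-4)^2 - 4(0) = 16, so r = (4 ± 4)/2.
Solving: r_1 = 4, r_2 = 0.

indicial: r^2 - 4 r = 0; roots r_1 = 4, r_2 = 0


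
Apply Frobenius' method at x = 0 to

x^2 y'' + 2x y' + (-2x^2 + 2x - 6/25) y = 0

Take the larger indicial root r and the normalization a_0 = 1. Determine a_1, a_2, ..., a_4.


Write in Frobenius form y'' + (p(x)/x) y' + (q(x)/x^2) y = 0:
  p(x) = 2,  q(x) = -2x^2 + 2x - 6/25.
Indicial equation: r(r-1) + (2) r + (-6/25) = 0 -> roots r_1 = 1/5, r_2 = -6/5.
Take r = r_1 = 1/5. Let y(x) = x^r sum_{n>=0} a_n x^n with a_0 = 1.
Substitute y = x^r sum a_n x^n and match x^{r+n}. The recurrence is
  D(n) a_n + 2 a_{n-1} - 2 a_{n-2} = 0,  where D(n) = (r+n)(r+n-1) + (2)(r+n) + (-6/25).
  a_n = [-2 a_{n-1} + 2 a_{n-2}] / D(n).
Since the indicial polynomial factors as (r - r_1)(r - r_2), D(n) = (r_1 + n - r_1)(r_1 + n - r_2) = n(n + 7/5).
Evaluating step by step (a_0 = 1):
  n = 1: D(1) = 1(1 + 7/5) = 12/5; numerator = -2(1) = -2; a_1 = (-2)/(12/5) = -5/6
  n = 2: D(2) = 2(2 + 7/5) = 34/5; numerator = -2(-5/6) + 2(1) = 11/3; a_2 = (11/3)/(34/5) = 55/102
  n = 3: D(3) = 3(3 + 7/5) = 66/5; numerator = -2(55/102) + 2(-5/6) = -140/51; a_3 = (-140/51)/(66/5) = -350/1683
  n = 4: D(4) = 4(4 + 7/5) = 108/5; numerator = -2(-350/1683) + 2(55/102) = 2515/1683; a_4 = (2515/1683)/(108/5) = 12575/181764

r = 1/5; a_0 = 1; a_1 = -5/6; a_2 = 55/102; a_3 = -350/1683; a_4 = 12575/181764


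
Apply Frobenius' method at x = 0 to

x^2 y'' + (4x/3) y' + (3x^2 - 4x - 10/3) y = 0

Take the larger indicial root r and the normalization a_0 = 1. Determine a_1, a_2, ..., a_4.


Write in Frobenius form y'' + (p(x)/x) y' + (q(x)/x^2) y = 0:
  p(x) = 4/3,  q(x) = 3x^2 - 4x - 10/3.
Indicial equation: r(r-1) + (4/3) r + (-10/3) = 0 -> roots r_1 = 5/3, r_2 = -2.
Take r = r_1 = 5/3. Let y(x) = x^r sum_{n>=0} a_n x^n with a_0 = 1.
Substitute y = x^r sum a_n x^n and match x^{r+n}. The recurrence is
  D(n) a_n - 4 a_{n-1} + 3 a_{n-2} = 0,  where D(n) = (r+n)(r+n-1) + (4/3)(r+n) + (-10/3).
  a_n = [4 a_{n-1} - 3 a_{n-2}] / D(n).
Since the indicial polynomial factors as (r - r_1)(r - r_2), D(n) = (r_1 + n - r_1)(r_1 + n - r_2) = n(n + 11/3).
Evaluating step by step (a_0 = 1):
  n = 1: D(1) = 1(1 + 11/3) = 14/3; numerator = 4(1) = 4; a_1 = (4)/(14/3) = 6/7
  n = 2: D(2) = 2(2 + 11/3) = 34/3; numerator = 4(6/7) - 3(1) = 3/7; a_2 = (3/7)/(34/3) = 9/238
  n = 3: D(3) = 3(3 + 11/3) = 20; numerator = 4(9/238) - 3(6/7) = -288/119; a_3 = (-288/119)/(20) = -72/595
  n = 4: D(4) = 4(4 + 11/3) = 92/3; numerator = 4(-72/595) - 3(9/238) = -711/1190; a_4 = (-711/1190)/(92/3) = -2133/109480

r = 5/3; a_0 = 1; a_1 = 6/7; a_2 = 9/238; a_3 = -72/595; a_4 = -2133/109480


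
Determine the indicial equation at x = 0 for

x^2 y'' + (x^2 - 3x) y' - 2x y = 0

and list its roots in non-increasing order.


Divide by x^2 to reach normal form y'' + P_1(x) y' + P_2(x) y = 0 with P_1(x) = 1 - 3/x and P_2(x) = -2/x.
x = 0 is a singular point because the y'-coefficient 1 - 3/x has a pole at x = 0 and the y-coefficient -2/x has a pole at x = 0.
It is a regular singular point because x P_1(x) = p(x) = x - 3 and x^2 P_2(x) = q(x) = -2x are polynomials, hence analytic at x = 0.
p(0) = -3,  q(0) = 0.
Indicial equation: r(r-1) + p(0) r + q(0) = 0, i.e. r^2 + (p(0) - 1) r + q(0) = 0, i.e. r^2 - 4 r = 0.
Discriminant: (-4)^2 - 4(0) = 16, so r = (4 ± 4)/2.
Solving: r_1 = 4, r_2 = 0.

indicial: r^2 - 4 r = 0; roots r_1 = 4, r_2 = 0


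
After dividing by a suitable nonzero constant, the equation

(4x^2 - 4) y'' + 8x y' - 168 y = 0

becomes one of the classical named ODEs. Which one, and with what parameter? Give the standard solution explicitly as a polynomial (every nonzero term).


All three coefficients share the factor -4; dividing through by -4 gives  (1 - x^2) y'' - 2x y' + 42 y = 0.
This matches the Legendre equation (1 - x^2) y'' - 2x y' + n(n+1) y = 0 (note the -2x y' term) with n(n+1) = 42, so n = 6; the polynomial solution is P_6(x).
With y = sum_k a_k x^k, matching x^k gives (k+2)(k+1) a_{k+2} = [k(k+1) - n(n+1)] a_k = (k - 6)(k + 7) a_k. The right side vanishes at k = 6, so the series with the parity of 6 terminates at degree 6.
Standard normalization (P_n(1) = 1): leading coefficient (2n)!/(2^n (n!)^2) = 479001600/(64*518400) = 231/16, so a_6 = 231/16. Work downward with a_k = (k+1)(k+2) a_{k+2} / ((k - 6)(k + 7)):
  a_4 = (5)(6)(231/16) / ((4 - 6)(4 + 7)) = (3465/8)/(-22) = -315/16
  a_2 = (3)(4)(-315/16) / ((2 - 6)(2 + 7)) = (-945/4)/(-36) = 105/16
  a_0 = (1)(2)(105/16) / ((0 - 6)(0 + 7)) = (105/8)/(-42) = -5/16
Hence P_6(x) = 231 x^6/16 - 315 x^4/16 + 105 x^2/16 - 5/16.

P_6(x); series = 231 x^6/16 - 315 x^4/16 + 105 x^2/16 - 5/16


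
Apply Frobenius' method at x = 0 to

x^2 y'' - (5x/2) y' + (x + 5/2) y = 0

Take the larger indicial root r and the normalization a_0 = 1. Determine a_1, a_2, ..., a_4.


Write in Frobenius form y'' + (p(x)/x) y' + (q(x)/x^2) y = 0:
  p(x) = -5/2,  q(x) = x + 5/2.
Indicial equation: r(r-1) + (-5/2) r + (5/2) = 0 -> roots r_1 = 5/2, r_2 = 1.
Take r = r_1 = 5/2. Let y(x) = x^r sum_{n>=0} a_n x^n with a_0 = 1.
Substitute y = x^r sum a_n x^n and match x^{r+n}. The recurrence is
  D(n) a_n + 1 a_{n-1} = 0,  where D(n) = (r+n)(r+n-1) + (-5/2)(r+n) + (5/2).
  a_n = -1 / D(n) * a_{n-1}.
Since the indicial polynomial factors as (r - r_1)(r - r_2), D(n) = (r_1 + n - r_1)(r_1 + n - r_2) = n(n + 3/2).
Evaluating step by step (a_0 = 1):
  n = 1: D(1) = 1(1 + 3/2) = 5/2; numerator = -1(1) = -1; a_1 = (-1)/(5/2) = -2/5
  n = 2: D(2) = 2(2 + 3/2) = 7; numerator = -1(-2/5) = 2/5; a_2 = (2/5)/(7) = 2/35
  n = 3: D(3) = 3(3 + 3/2) = 27/2; numerator = -1(2/35) = -2/35; a_3 = (-2/35)/(27/2) = -4/945
  n = 4: D(4) = 4(4 + 3/2) = 22; numerator = -1(-4/945) = 4/945; a_4 = (4/945)/(22) = 2/10395

r = 5/2; a_0 = 1; a_1 = -2/5; a_2 = 2/35; a_3 = -4/945; a_4 = 2/10395


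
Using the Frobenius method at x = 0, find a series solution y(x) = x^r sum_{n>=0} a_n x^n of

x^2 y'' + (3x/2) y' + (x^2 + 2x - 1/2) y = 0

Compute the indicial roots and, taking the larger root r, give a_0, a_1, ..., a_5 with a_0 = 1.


Write in Frobenius form y'' + (p(x)/x) y' + (q(x)/x^2) y = 0:
  p(x) = 3/2,  q(x) = x^2 + 2x - 1/2.
Indicial equation: r(r-1) + (3/2) r + (-1/2) = 0 -> roots r_1 = 1/2, r_2 = -1.
Take r = r_1 = 1/2. Let y(x) = x^r sum_{n>=0} a_n x^n with a_0 = 1.
Substitute y = x^r sum a_n x^n and match x^{r+n}. The recurrence is
  D(n) a_n + 2 a_{n-1} + 1 a_{n-2} = 0,  where D(n) = (r+n)(r+n-1) + (3/2)(r+n) + (-1/2).
  a_n = [-2 a_{n-1} - 1 a_{n-2}] / D(n).
Since the indicial polynomial factors as (r - r_1)(r - r_2), D(n) = (r_1 + n - r_1)(r_1 + n - r_2) = n(n + 3/2).
Evaluating step by step (a_0 = 1):
  n = 1: D(1) = 1(1 + 3/2) = 5/2; numerator = -2(1) = -2; a_1 = (-2)/(5/2) = -4/5
  n = 2: D(2) = 2(2 + 3/2) = 7; numerator = -2(-4/5) - 1(1) = 3/5; a_2 = (3/5)/(7) = 3/35
  n = 3: D(3) = 3(3 + 3/2) = 27/2; numerator = -2(3/35) - 1(-4/5) = 22/35; a_3 = (22/35)/(27/2) = 44/945
  n = 4: D(4) = 4(4 + 3/2) = 22; numerator = -2(44/945) - 1(3/35) = -169/945; a_4 = (-169/945)/(22) = -169/20790
  n = 5: D(5) = 5(5 + 3/2) = 65/2; numerator = -2(-169/20790) - 1(44/945) = -1/33; a_5 = (-1/33)/(65/2) = -2/2145

r = 1/2; a_0 = 1; a_1 = -4/5; a_2 = 3/35; a_3 = 44/945; a_4 = -169/20790; a_5 = -2/2145


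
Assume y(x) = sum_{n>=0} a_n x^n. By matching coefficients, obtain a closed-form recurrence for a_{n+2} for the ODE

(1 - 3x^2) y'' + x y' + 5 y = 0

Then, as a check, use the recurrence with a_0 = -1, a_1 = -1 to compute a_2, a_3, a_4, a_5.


Substitute y = sum_n a_n x^n.
(1 - 3 x^2) y'' contributes (n+2)(n+1) a_{n+2} - 3 n(n-1) a_n at x^n.
x y'(x) contributes n a_n at x^n.
5 y(x) contributes 5 a_n at x^n.
Matching x^n: (n+2)(n+1) a_{n+2} + (-3 n(n-1) + n + 5) a_n = 0.
Thus a_{n+2} = (3 n(n-1) - n - 5) / ((n+1)(n+2)) * a_n.

Check with a_0 = -1, a_1 = -1 (apply the recurrence for n = 0, 1, 2, 3): a_0 = -1, a_1 = -1, a_2 = 5/2, a_3 = 1, a_4 = -5/24, a_5 = 1/2.

a_(n+2) = (3 n(n-1) - n - 5) / ((n+1)(n+2)) * a_n; check: a_0 = -1, a_1 = -1, a_2 = 5/2, a_3 = 1, a_4 = -5/24, a_5 = 1/2


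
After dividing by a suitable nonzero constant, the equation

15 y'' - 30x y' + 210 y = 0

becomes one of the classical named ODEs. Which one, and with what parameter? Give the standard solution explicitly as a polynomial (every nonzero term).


All three coefficients share the factor 15; dividing through by 15 gives  y'' - 2x y' + 14 y = 0.
This matches the Hermite equation y'' - 2x y' + 2n y = 0 with 2n = 14, so n = 7; the polynomial solution is H_7(x).
With y = sum_k a_k x^k, matching x^k gives (k+2)(k+1) a_{k+2} = 2(k - n) a_k = 2(k - 7) a_k. The right side vanishes at k = 7, so the series with the parity of 7 terminates at degree 7.
Standard normalization: leading coefficient of H_n is 2^n, so a_7 = 2^7 = 128. Work downward with a_k = (k+1)(k+2) a_{k+2} / (2(k - n)):
  a_5 = (6)(7)(128) / (2(5 - 7)) = 5376/(-4) = -1344
  a_3 = (4)(5)(-1344) / (2(3 - 7)) = -26880/(-8) = 3360
  a_1 = (2)(3)(3360) / (2(1 - 7)) = 20160/(-12) = -1680
Hence H_7(x) = 128 x^7 - 1344 x^5 + 3360 x^3 - 1680 x.

H_7(x); series = 128 x^7 - 1344 x^5 + 3360 x^3 - 1680 x


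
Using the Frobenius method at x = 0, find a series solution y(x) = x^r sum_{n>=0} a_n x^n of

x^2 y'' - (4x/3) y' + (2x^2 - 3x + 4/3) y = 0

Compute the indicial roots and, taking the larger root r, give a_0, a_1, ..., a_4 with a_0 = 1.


Write in Frobenius form y'' + (p(x)/x) y' + (q(x)/x^2) y = 0:
  p(x) = -4/3,  q(x) = 2x^2 - 3x + 4/3.
Indicial equation: r(r-1) + (-4/3) r + (4/3) = 0 -> roots r_1 = 4/3, r_2 = 1.
Take r = r_1 = 4/3. Let y(x) = x^r sum_{n>=0} a_n x^n with a_0 = 1.
Substitute y = x^r sum a_n x^n and match x^{r+n}. The recurrence is
  D(n) a_n - 3 a_{n-1} + 2 a_{n-2} = 0,  where D(n) = (r+n)(r+n-1) + (-4/3)(r+n) + (4/3).
  a_n = [3 a_{n-1} - 2 a_{n-2}] / D(n).
Since the indicial polynomial factors as (r - r_1)(r - r_2), D(n) = (r_1 + n - r_1)(r_1 + n - r_2) = n(n + 1/3).
Evaluating step by step (a_0 = 1):
  n = 1: D(1) = 1(1 + 1/3) = 4/3; numerator = 3(1) = 3; a_1 = (3)/(4/3) = 9/4
  n = 2: D(2) = 2(2 + 1/3) = 14/3; numerator = 3(9/4) - 2(1) = 19/4; a_2 = (19/4)/(14/3) = 57/56
  n = 3: D(3) = 3(3 + 1/3) = 10; numerator = 3(57/56) - 2(9/4) = -81/56; a_3 = (-81/56)/(10) = -81/560
  n = 4: D(4) = 4(4 + 1/3) = 52/3; numerator = 3(-81/560) - 2(57/56) = -1383/560; a_4 = (-1383/560)/(52/3) = -4149/29120

r = 4/3; a_0 = 1; a_1 = 9/4; a_2 = 57/56; a_3 = -81/560; a_4 = -4149/29120


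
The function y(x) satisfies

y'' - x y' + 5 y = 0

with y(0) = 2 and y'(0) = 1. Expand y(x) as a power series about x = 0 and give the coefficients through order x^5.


Ansatz: y(x) = sum_{n>=0} a_n x^n, so y'(x) = sum_{n>=1} n a_n x^(n-1) and y''(x) = sum_{n>=2} n(n-1) a_n x^(n-2).
Substitute into P(x) y'' + Q(x) y' + R(x) y = 0 with P(x) = 1, Q(x) = -x, R(x) = 5, and match powers of x.
Initial conditions: a_0 = 2, a_1 = 1.
Setting the coefficient of each power of x to zero and solving order by order (substituting the coefficients already found):
  x^0: 2 a_2 + 5 a_0 = 0  ->  2 a_2 = -5 a_0 = -10  ->  a_2 = -5
  x^1: 6 a_3 + 4 a_1 = 0  ->  6 a_3 = -4 a_1 = -4  ->  a_3 = -2/3
  x^2: 12 a_4 + 3 a_2 = 0  ->  12 a_4 = -3 a_2 = 15  ->  a_4 = 5/4
  x^3: 20 a_5 + 2 a_3 = 0  ->  20 a_5 = -2 a_3 = 4/3  ->  a_5 = 1/15
Truncated series: y(x) = 2 + x - 5 x^2 - (2/3) x^3 + (5/4) x^4 + (1/15) x^5 + O(x^6).

a_0 = 2; a_1 = 1; a_2 = -5; a_3 = -2/3; a_4 = 5/4; a_5 = 1/15


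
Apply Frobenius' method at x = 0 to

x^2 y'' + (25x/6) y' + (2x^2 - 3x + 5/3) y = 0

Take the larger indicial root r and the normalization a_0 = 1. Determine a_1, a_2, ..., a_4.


Write in Frobenius form y'' + (p(x)/x) y' + (q(x)/x^2) y = 0:
  p(x) = 25/6,  q(x) = 2x^2 - 3x + 5/3.
Indicial equation: r(r-1) + (25/6) r + (5/3) = 0 -> roots r_1 = -2/3, r_2 = -5/2.
Take r = r_1 = -2/3. Let y(x) = x^r sum_{n>=0} a_n x^n with a_0 = 1.
Substitute y = x^r sum a_n x^n and match x^{r+n}. The recurrence is
  D(n) a_n - 3 a_{n-1} + 2 a_{n-2} = 0,  where D(n) = (r+n)(r+n-1) + (25/6)(r+n) + (5/3).
  a_n = [3 a_{n-1} - 2 a_{n-2}] / D(n).
Since the indicial polynomial factors as (r - r_1)(r - r_2), D(n) = (r_1 + n - r_1)(r_1 + n - r_2) = n(n + 11/6).
Evaluating step by step (a_0 = 1):
  n = 1: D(1) = 1(1 + 11/6) = 17/6; numerator = 3(1) = 3; a_1 = (3)/(17/6) = 18/17
  n = 2: D(2) = 2(2 + 11/6) = 23/3; numerator = 3(18/17) - 2(1) = 20/17; a_2 = (20/17)/(23/3) = 60/391
  n = 3: D(3) = 3(3 + 11/6) = 29/2; numerator = 3(60/391) - 2(18/17) = -648/391; a_3 = (-648/391)/(29/2) = -1296/11339
  n = 4: D(4) = 4(4 + 11/6) = 70/3; numerator = 3(-1296/11339) - 2(60/391) = -7368/11339; a_4 = (-7368/11339)/(70/3) = -11052/396865

r = -2/3; a_0 = 1; a_1 = 18/17; a_2 = 60/391; a_3 = -1296/11339; a_4 = -11052/396865


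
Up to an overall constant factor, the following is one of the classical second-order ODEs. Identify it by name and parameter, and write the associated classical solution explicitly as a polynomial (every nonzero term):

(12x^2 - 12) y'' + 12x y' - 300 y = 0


All three coefficients share the factor -12; dividing through by -12 gives  (1 - x^2) y'' - x y' + 25 y = 0.
This matches the Chebyshev equation (1 - x^2) y'' - x y' + n^2 y = 0 (note the -x y' term, not -2x y') with n^2 = 25, so n = 5; the polynomial solution is T_5(x).
With y = sum_k a_k x^k, matching x^k gives (k+2)(k+1) a_{k+2} = (k^2 - n^2) a_k = (k - 5)(k + 5) a_k. The right side vanishes at k = 5, so the series with the parity of 5 terminates at degree 5.
Standard normalization: leading coefficient of T_n is 2^(n-1), so a_5 = 2^4 = 16. Work downward with a_k = (k+1)(k+2) a_{k+2} / ((k - 5)(k + 5)):
  a_3 = (4)(5)(16) / ((3 - 5)(3 + 5)) = 320/(-16) = -20
  a_1 = (2)(3)(-20) / ((1 - 5)(1 + 5)) = -120/(-24) = 5
Hence T_5(x) = 16 x^5 - 20 x^3 + 5 x.

T_5(x); series = 16 x^5 - 20 x^3 + 5 x


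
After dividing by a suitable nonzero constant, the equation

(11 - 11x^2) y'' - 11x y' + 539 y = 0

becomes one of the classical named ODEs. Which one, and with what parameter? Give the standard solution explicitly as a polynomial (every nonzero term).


All three coefficients share the factor 11; dividing through by 11 gives  (1 - x^2) y'' - x y' + 49 y = 0.
This matches the Chebyshev equation (1 - x^2) y'' - x y' + n^2 y = 0 (note the -x y' term, not -2x y') with n^2 = 49, so n = 7; the polynomial solution is T_7(x).
With y = sum_k a_k x^k, matching x^k gives (k+2)(k+1) a_{k+2} = (k^2 - n^2) a_k = (k - 7)(k + 7) a_k. The right side vanishes at k = 7, so the series with the parity of 7 terminates at degree 7.
Standard normalization: leading coefficient of T_n is 2^(n-1), so a_7 = 2^6 = 64. Work downward with a_k = (k+1)(k+2) a_{k+2} / ((k - 7)(k + 7)):
  a_5 = (6)(7)(64) / ((5 - 7)(5 + 7)) = 2688/(-24) = -112
  a_3 = (4)(5)(-112) / ((3 - 7)(3 + 7)) = -2240/(-40) = 56
  a_1 = (2)(3)(56) / ((1 - 7)(1 + 7)) = 336/(-48) = -7
Hence T_7(x) = 64 x^7 - 112 x^5 + 56 x^3 - 7 x.

T_7(x); series = 64 x^7 - 112 x^5 + 56 x^3 - 7 x


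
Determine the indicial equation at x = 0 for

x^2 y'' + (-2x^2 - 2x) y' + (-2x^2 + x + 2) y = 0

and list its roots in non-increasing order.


Divide by x^2 to reach normal form y'' + P_1(x) y' + P_2(x) y = 0 with P_1(x) = -2 - 2/x and P_2(x) = -2 + 1/x + 2/x^2.
x = 0 is a singular point because the y'-coefficient -2 - 2/x has a pole at x = 0 and the y-coefficient -2 + 1/x + 2/x^2 has a pole at x = 0.
It is a regular singular point because x P_1(x) = p(x) = -2x - 2 and x^2 P_2(x) = q(x) = -2x^2 + x + 2 are polynomials, hence analytic at x = 0.
p(0) = -2,  q(0) = 2.
Indicial equation: r(r-1) + p(0) r + q(0) = 0, i.e. r^2 + (p(0) - 1) r + q(0) = 0, i.e. r^2 - 3 r + 2 = 0.
Discriminant: (-3)^2 - 4(2) = 1, so r = (3 ± 1)/2.
Solving: r_1 = 2, r_2 = 1.

indicial: r^2 - 3 r + 2 = 0; roots r_1 = 2, r_2 = 1


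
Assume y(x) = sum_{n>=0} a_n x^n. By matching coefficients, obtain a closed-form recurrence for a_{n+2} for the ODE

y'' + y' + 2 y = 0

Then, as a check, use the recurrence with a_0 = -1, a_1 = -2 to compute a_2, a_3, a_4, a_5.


Substitute y = sum_n a_n x^n.
y''(x) has coefficient (n+2)(n+1) a_{n+2} at x^n;
y'(x) has coefficient (n+1) a_{n+1} at x^n;
2 y(x) has coefficient 2 a_n at x^n.
Matching x^n: (n+2)(n+1) a_{n+2} + (n+1) a_{n+1} + 2 a_n = 0.
Thus a_{n+2} = [-(n+1) a_{n+1} - 2 a_n] / ((n+1)(n+2)).

Check with a_0 = -1, a_1 = -2 (apply the recurrence for n = 0, 1, 2, 3): a_0 = -1, a_1 = -2, a_2 = 2, a_3 = 0, a_4 = -1/3, a_5 = 1/15.

a_(n+2) = [-(n+1) a_(n+1) - 2 a_n] / ((n+1)(n+2)); check: a_0 = -1, a_1 = -2, a_2 = 2, a_3 = 0, a_4 = -1/3, a_5 = 1/15


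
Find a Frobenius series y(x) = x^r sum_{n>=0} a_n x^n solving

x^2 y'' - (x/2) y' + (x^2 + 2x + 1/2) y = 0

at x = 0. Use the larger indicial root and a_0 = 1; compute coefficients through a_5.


Write in Frobenius form y'' + (p(x)/x) y' + (q(x)/x^2) y = 0:
  p(x) = -1/2,  q(x) = x^2 + 2x + 1/2.
Indicial equation: r(r-1) + (-1/2) r + (1/2) = 0 -> roots r_1 = 1, r_2 = 1/2.
Take r = r_1 = 1. Let y(x) = x^r sum_{n>=0} a_n x^n with a_0 = 1.
Substitute y = x^r sum a_n x^n and match x^{r+n}. The recurrence is
  D(n) a_n + 2 a_{n-1} + 1 a_{n-2} = 0,  where D(n) = (r+n)(r+n-1) + (-1/2)(r+n) + (1/2).
  a_n = [-2 a_{n-1} - 1 a_{n-2}] / D(n).
Since the indicial polynomial factors as (r - r_1)(r - r_2), D(n) = (r_1 + n - r_1)(r_1 + n - r_2) = n(n + 1/2).
Evaluating step by step (a_0 = 1):
  n = 1: D(1) = 1(1 + 1/2) = 3/2; numerator = -2(1) = -2; a_1 = (-2)/(3/2) = -4/3
  n = 2: D(2) = 2(2 + 1/2) = 5; numerator = -2(-4/3) - 1(1) = 5/3; a_2 = (5/3)/(5) = 1/3
  n = 3: D(3) = 3(3 + 1/2) = 21/2; numerator = -2(1/3) - 1(-4/3) = 2/3; a_3 = (2/3)/(21/2) = 4/63
  n = 4: D(4) = 4(4 + 1/2) = 18; numerator = -2(4/63) - 1(1/3) = -29/63; a_4 = (-29/63)/(18) = -29/1134
  n = 5: D(5) = 5(5 + 1/2) = 55/2; numerator = -2(-29/1134) - 1(4/63) = -1/81; a_5 = (-1/81)/(55/2) = -2/4455

r = 1; a_0 = 1; a_1 = -4/3; a_2 = 1/3; a_3 = 4/63; a_4 = -29/1134; a_5 = -2/4455


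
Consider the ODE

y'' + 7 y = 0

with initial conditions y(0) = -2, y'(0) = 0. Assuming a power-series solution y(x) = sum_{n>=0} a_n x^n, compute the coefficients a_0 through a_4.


Ansatz: y(x) = sum_{n>=0} a_n x^n, so y'(x) = sum_{n>=1} n a_n x^(n-1) and y''(x) = sum_{n>=2} n(n-1) a_n x^(n-2).
Substitute into P(x) y'' + Q(x) y' + R(x) y = 0 with P(x) = 1, Q(x) = 0, R(x) = 7, and match powers of x.
Initial conditions: a_0 = -2, a_1 = 0.
Setting the coefficient of each power of x to zero and solving order by order (substituting the coefficients already found):
  x^0: 2 a_2 + 7 a_0 = 0  ->  2 a_2 = -7 a_0 = 14  ->  a_2 = 7
  x^1: 6 a_3 + 7 a_1 = 0  ->  6 a_3 = -7 a_1 = 0  ->  a_3 = 0
  x^2: 12 a_4 + 7 a_2 = 0  ->  12 a_4 = -7 a_2 = -49  ->  a_4 = -49/12
Truncated series: y(x) = -2 + 7 x^2 - (49/12) x^4 + O(x^5).

a_0 = -2; a_1 = 0; a_2 = 7; a_3 = 0; a_4 = -49/12


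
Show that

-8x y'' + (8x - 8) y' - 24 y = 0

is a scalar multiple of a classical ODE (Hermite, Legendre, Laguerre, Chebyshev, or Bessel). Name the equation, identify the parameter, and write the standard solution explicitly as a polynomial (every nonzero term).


All three coefficients share the factor -8; dividing through by -8 gives  x y'' + (1 - x) y' + 3 y = 0.
This matches the Laguerre equation x y'' + (1 - x) y' + n y = 0 with n = 3; the polynomial solution is L_3(x).
With y = sum_k a_k x^k, matching x^k gives (k+1)k a_{k+1} + (k+1) a_{k+1} - k a_k + n a_k = 0, i.e. (k+1)^2 a_{k+1} = (k - n) a_k = (k - 3) a_k. The right side vanishes at k = 3, so the series terminates at degree 3.
Standard normalization L_n(0) = 1 gives a_0 = 1. Work upward with a_{k+1} = (k - 3) a_k / (k+1)^2:
  a_1 = (0 - 3)(1) / 1^2 = -3/1 = -3
  a_2 = (1 - 3)(-3) / 2^2 = 6/4 = 3/2
  a_3 = (2 - 3)(3/2) / 3^2 = (-3/2)/9 = -1/6
Hence L_3(x) = -x^3/6 + 3 x^2/2 - 3 x + 1.

L_3(x); series = -x^3/6 + 3 x^2/2 - 3 x + 1


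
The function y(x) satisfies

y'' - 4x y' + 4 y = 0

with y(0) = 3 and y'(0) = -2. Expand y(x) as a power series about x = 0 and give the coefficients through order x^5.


Ansatz: y(x) = sum_{n>=0} a_n x^n, so y'(x) = sum_{n>=1} n a_n x^(n-1) and y''(x) = sum_{n>=2} n(n-1) a_n x^(n-2).
Substitute into P(x) y'' + Q(x) y' + R(x) y = 0 with P(x) = 1, Q(x) = -4x, R(x) = 4, and match powers of x.
Initial conditions: a_0 = 3, a_1 = -2.
Setting the coefficient of each power of x to zero and solving order by order (substituting the coefficients already found):
  x^0: 2 a_2 + 4 a_0 = 0  ->  2 a_2 = -4 a_0 = -12  ->  a_2 = -6
  x^1: 6 a_3 = 0  ->  a_3 = 0
  x^2: 12 a_4 - 4 a_2 = 0  ->  12 a_4 = 4 a_2 = -24  ->  a_4 = -2
  x^3: 20 a_5 - 8 a_3 = 0  ->  20 a_5 = 8 a_3 = 0  ->  a_5 = 0
Truncated series: y(x) = 3 - 2 x - 6 x^2 - 2 x^4 + O(x^6).

a_0 = 3; a_1 = -2; a_2 = -6; a_3 = 0; a_4 = -2; a_5 = 0


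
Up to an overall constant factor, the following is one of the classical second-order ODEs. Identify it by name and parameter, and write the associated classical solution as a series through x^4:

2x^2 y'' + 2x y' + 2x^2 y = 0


All three coefficients share the factor 2; dividing through by 2 gives  x^2 y'' + x y' + x^2 y = 0.
This matches the Bessel equation x^2 y'' + x y' + (x^2 - nu^2) y = 0 with nu^2 = 0, so nu = 0; the solution bounded at x = 0 is J_0(x).
Frobenius at x = 0: indicial roots ±nu; for r = nu the recurrence k(k + 2nu) c_k = -c_{k-2} gives the standard series J_nu(x) = sum_{k>=0} (-1)^k / (k! (k+nu)!) (x/2)^(2k+nu). Evaluate the first 3 terms:
  k = 0: (-1)^0 / (0! * 0! * 2^0) x^0 = 1/(1*1*1) x^0 = (1) x^0
  k = 1: (-1)^1 / (1! * 1! * 2^2) x^2 = -1/(1*1*4) x^2 = (-1/4) x^2
  k = 2: (-1)^2 / (2! * 2! * 2^4) x^4 = 1/(2*2*16) x^4 = (1/64) x^4
Hence J_0(x) = x^4/64 - x^2/4 + 1 + ....

J_0(x); series = x^4/64 - x^2/4 + 1


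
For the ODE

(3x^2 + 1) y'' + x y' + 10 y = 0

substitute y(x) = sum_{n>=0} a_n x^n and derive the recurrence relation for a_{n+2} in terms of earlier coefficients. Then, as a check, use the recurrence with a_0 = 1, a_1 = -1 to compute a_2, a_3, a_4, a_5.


Substitute y = sum_n a_n x^n.
(1 + 3 x^2) y'' contributes (n+2)(n+1) a_{n+2} + 3 n(n-1) a_n at x^n.
x y'(x) contributes n a_n at x^n.
10 y(x) contributes 10 a_n at x^n.
Matching x^n: (n+2)(n+1) a_{n+2} + (3 n(n-1) + n + 10) a_n = 0.
Thus a_{n+2} = (-3 n(n-1) - n - 10) / ((n+1)(n+2)) * a_n.

Check with a_0 = 1, a_1 = -1 (apply the recurrence for n = 0, 1, 2, 3): a_0 = 1, a_1 = -1, a_2 = -5, a_3 = 11/6, a_4 = 15/2, a_5 = -341/120.

a_(n+2) = (-3 n(n-1) - n - 10) / ((n+1)(n+2)) * a_n; check: a_0 = 1, a_1 = -1, a_2 = -5, a_3 = 11/6, a_4 = 15/2, a_5 = -341/120


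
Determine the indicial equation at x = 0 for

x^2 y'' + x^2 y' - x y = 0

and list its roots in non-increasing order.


Divide by x^2 to reach normal form y'' + P_1(x) y' + P_2(x) y = 0 with P_1(x) = 1 and P_2(x) = -1/x.
x = 0 is a singular point because the y-coefficient -1/x has a pole at x = 0.
It is a regular singular point because x P_1(x) = p(x) = x and x^2 P_2(x) = q(x) = -x are polynomials, hence analytic at x = 0.
p(0) = 0,  q(0) = 0.
Indicial equation: r(r-1) + p(0) r + q(0) = 0, i.e. r^2 + (p(0) - 1) r + q(0) = 0, i.e. r^2 - 1 r = 0.
Discriminant: (-1)^2 - 4(0) = 1, so r = (1 ± 1)/2.
Solving: r_1 = 1, r_2 = 0.

indicial: r^2 - 1 r = 0; roots r_1 = 1, r_2 = 0


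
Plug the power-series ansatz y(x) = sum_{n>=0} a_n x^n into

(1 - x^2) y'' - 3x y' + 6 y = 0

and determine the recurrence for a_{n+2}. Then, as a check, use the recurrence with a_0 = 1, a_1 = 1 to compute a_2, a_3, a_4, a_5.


Substitute y = sum_n a_n x^n.
(1 - 1 x^2) y'' contributes (n+2)(n+1) a_{n+2} - n(n-1) a_n at x^n.
-3 x y'(x) contributes -3 n a_n at x^n.
6 y(x) contributes 6 a_n at x^n.
Matching x^n: (n+2)(n+1) a_{n+2} + (-n(n-1) - 3 n + 6) a_n = 0.
Thus a_{n+2} = (n(n-1) + 3 n - 6) / ((n+1)(n+2)) * a_n.

Check with a_0 = 1, a_1 = 1 (apply the recurrence for n = 0, 1, 2, 3): a_0 = 1, a_1 = 1, a_2 = -3, a_3 = -1/2, a_4 = -1/2, a_5 = -9/40.

a_(n+2) = (n(n-1) + 3 n - 6) / ((n+1)(n+2)) * a_n; check: a_0 = 1, a_1 = 1, a_2 = -3, a_3 = -1/2, a_4 = -1/2, a_5 = -9/40


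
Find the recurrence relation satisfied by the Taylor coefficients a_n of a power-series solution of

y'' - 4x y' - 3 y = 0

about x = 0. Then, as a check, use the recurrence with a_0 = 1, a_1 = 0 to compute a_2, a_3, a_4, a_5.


Substitute y = sum_n a_n x^n.
y''(x) has coefficient (n+2)(n+1) a_{n+2} at x^n;
-4 x y'(x) has coefficient -4 n a_n at x^n (shift);
-3 y(x) has coefficient -3 a_n at x^n.
Matching x^n: (n+2)(n+1) a_{n+2} + (-4n - 3) a_n = 0.
Thus a_{n+2} = (4n + 3) / ((n+1)(n+2)) * a_n.

Check with a_0 = 1, a_1 = 0 (apply the recurrence for n = 0, 1, 2, 3): a_0 = 1, a_1 = 0, a_2 = 3/2, a_3 = 0, a_4 = 11/8, a_5 = 0.

a_(n+2) = (4n + 3) / ((n+1)(n+2)) * a_n; check: a_0 = 1, a_1 = 0, a_2 = 3/2, a_3 = 0, a_4 = 11/8, a_5 = 0
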